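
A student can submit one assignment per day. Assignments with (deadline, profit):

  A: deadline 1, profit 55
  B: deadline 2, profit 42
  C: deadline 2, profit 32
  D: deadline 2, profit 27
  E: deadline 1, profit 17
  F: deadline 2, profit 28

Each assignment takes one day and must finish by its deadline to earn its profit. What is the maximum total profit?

Sort by profit descending; place each in the latest free slot ≤ its deadline.
Profit order: A=55 B=42 C=32 F=28 D=27 E=17
Assign: A→slot 1, B→slot 2, C skipped, F skipped, D skipped, E skipped.
Slots: [1:A] [2:B]
Profit = 55 + 42 = 97

97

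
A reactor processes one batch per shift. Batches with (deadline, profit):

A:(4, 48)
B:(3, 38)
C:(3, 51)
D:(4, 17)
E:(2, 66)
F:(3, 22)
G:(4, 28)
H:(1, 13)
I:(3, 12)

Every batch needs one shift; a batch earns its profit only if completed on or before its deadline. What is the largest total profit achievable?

203

Take jobs in profit order; each goes to the latest open slot no later than its deadline.
By profit: E(d2,66), C(d3,51), A(d4,48), B(d3,38), G(d4,28), F(d3,22), D(d4,17), H(d1,13), I(d3,12)
E→slot 2; C→slot 3; A→slot 4; B→slot 1; G skipped; F skipped; D skipped; H skipped; I skipped.
Profit = 38 + 66 + 51 + 48 = 203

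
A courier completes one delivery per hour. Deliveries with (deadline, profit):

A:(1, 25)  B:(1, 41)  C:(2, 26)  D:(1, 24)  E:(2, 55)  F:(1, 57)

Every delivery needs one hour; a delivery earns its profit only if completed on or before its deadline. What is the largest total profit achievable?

112

Sort by profit descending; place each in the latest free slot ≤ its deadline.
By profit: F(d1,57), E(d2,55), B(d1,41), C(d2,26), A(d1,25), D(d1,24)
F→slot 1; E→slot 2; B skipped; C skipped; A skipped; D skipped.
Profit = 57 + 55 = 112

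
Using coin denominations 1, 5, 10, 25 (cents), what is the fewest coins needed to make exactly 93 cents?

93 = 3×25 + 1×10 + 1×5 + 3×1
Total coins = 3 + 1 + 1 + 3 = 8

8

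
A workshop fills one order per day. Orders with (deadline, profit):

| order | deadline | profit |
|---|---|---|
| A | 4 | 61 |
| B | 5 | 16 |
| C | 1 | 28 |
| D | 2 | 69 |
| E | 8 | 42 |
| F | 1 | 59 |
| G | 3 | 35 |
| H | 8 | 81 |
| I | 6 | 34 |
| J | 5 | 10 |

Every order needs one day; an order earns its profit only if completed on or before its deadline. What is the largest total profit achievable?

Profit order: H=81 D=69 A=61 F=59 E=42 G=35 I=34 C=28 B=16 J=10
Assign: H→slot 8, D→slot 2, A→slot 4, F→slot 1, E→slot 7, G→slot 3, I→slot 6, C skipped, B→slot 5, J skipped.
Slots: [1:F] [2:D] [3:G] [4:A] [5:B] [6:I] [7:E] [8:H]
Profit = 59 + 69 + 35 + 61 + 16 + 34 + 42 + 81 = 397

397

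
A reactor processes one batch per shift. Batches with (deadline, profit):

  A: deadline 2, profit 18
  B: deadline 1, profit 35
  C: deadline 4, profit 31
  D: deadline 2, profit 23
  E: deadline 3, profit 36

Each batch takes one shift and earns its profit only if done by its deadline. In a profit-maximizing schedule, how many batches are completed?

4

Sort by profit descending; place each in the latest free slot ≤ its deadline.
Profit order: E=36 B=35 C=31 D=23 A=18
Assign: E→slot 3, B→slot 1, C→slot 4, D→slot 2, A skipped.
Slots: [1:B] [2:D] [3:E] [4:C]
4 of 5 scheduled.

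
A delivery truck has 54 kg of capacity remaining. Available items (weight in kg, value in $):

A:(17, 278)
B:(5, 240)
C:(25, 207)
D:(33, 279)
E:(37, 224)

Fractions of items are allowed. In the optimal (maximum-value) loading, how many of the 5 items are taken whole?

2

Ratios (sorted): B 48.00, A 16.35, D 8.45, C 8.28, E 6.05
take B (5 @ 240); take A (17 @ 278); take 32/33 of D → 270.55. Capacity used 54/54.
2 item(s) taken whole; one partial (take 32/33 of D).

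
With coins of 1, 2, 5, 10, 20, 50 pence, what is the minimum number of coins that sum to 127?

5

127 − 2×50→27 − 1×20→7 − 1×5→2 − 1×2→0
Total coins = 2 + 1 + 1 + 1 = 5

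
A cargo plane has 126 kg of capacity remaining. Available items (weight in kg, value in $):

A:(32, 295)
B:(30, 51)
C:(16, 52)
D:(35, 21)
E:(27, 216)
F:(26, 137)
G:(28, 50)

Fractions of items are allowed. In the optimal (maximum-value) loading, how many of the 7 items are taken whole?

Ratios (sorted): A 9.22, E 8.00, F 5.27, C 3.25, G 1.79, B 1.70, D 0.60
take A (32 @ 295); take E (27 @ 216); take F (26 @ 137); take C (16 @ 52); take 25/28 of G → 44.64. Capacity used 126/126.
4 item(s) taken whole; one partial (take 25/28 of G).

4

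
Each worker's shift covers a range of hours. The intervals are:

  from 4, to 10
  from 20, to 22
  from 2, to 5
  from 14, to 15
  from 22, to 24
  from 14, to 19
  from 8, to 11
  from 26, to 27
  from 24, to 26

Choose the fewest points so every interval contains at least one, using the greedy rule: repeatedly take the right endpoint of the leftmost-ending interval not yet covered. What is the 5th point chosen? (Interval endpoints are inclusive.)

Sort by right endpoint; whenever an interval is uncovered, place a point at its right end.
Sorted: [2,5] [4,10] [8,11] [14,15] [14,19] [20,22] [22,24] [24,26] [26,27]
{[2,5],[4,10]} hit by 5; {[8,11]} hit by 11; {[14,15],[14,19]} hit by 15; {[20,22],[22,24]} hit by 22; {[24,26],[26,27]} hit by 26.
Points: 5, 11, 15, 22, 26 (5 total).

26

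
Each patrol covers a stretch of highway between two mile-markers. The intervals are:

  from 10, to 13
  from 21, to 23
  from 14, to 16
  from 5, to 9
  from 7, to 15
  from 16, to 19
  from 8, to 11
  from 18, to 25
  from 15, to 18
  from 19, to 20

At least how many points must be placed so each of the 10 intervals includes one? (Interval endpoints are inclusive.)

5

Sorted: [5,9] [8,11] [10,13] [7,15] [14,16] [15,18] [16,19] [19,20] [21,23] [18,25]
{[5,9],[8,11]} hit by 9; {[10,13],[7,15]} hit by 13; {[14,16],[15,18],[16,19]} hit by 16; {[19,20]} hit by 20; {[21,23],[18,25]} hit by 23.
Points: 9, 13, 16, 20, 23 (5 total).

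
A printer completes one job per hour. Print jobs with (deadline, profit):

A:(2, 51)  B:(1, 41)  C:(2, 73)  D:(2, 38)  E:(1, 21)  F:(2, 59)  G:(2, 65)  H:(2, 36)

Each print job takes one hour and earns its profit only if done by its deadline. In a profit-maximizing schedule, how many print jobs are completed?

Sort by profit descending; place each in the latest free slot ≤ its deadline.
Profit order: C=73 G=65 F=59 A=51 B=41 D=38 H=36 E=21
Assign: C→slot 2, G→slot 1, F skipped, A skipped, B skipped, D skipped, H skipped, E skipped.
Slots: [1:G] [2:C]
2 of 8 scheduled.

2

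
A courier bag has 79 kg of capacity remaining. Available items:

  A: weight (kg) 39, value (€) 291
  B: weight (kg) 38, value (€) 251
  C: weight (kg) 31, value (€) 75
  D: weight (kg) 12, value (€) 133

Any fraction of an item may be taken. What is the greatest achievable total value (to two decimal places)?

Order: D (133/12=11.08) > A (291/39=7.46) > B (251/38=6.61) > C (75/31=2.42)
Fill: take D (12 @ 133) → take A (39 @ 291) → take 28/38 of B → 184.95; 79/79 used.
Total value = 608.95

608.95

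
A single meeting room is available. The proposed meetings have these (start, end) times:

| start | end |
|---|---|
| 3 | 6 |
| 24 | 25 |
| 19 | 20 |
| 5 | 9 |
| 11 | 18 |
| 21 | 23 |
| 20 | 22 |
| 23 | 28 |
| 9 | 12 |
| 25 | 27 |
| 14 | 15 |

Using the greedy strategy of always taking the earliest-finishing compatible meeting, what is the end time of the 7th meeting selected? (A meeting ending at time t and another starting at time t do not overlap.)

27

Order by finish time; keep every interval that doesn't clash with the previous kept one.
Sorted by end: (3,6)  (5,9)  (9,12)  (14,15)  (11,18)  (19,20)  (20,22)  (21,23)  (24,25)  (25,27)  (23,28)
take (3,6); skip (5,9); take (9,12); take (14,15); take (19,20); take (20,22); skip (21,23); take (24,25); take (25,27).
Selected: (3,6) (9,12) (14,15) (19,20) (20,22) (24,25) (25,27)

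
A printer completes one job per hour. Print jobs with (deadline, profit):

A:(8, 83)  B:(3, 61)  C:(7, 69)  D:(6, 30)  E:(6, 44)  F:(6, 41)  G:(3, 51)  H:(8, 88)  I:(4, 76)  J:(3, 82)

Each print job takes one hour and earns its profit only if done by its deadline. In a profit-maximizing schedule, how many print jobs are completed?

8

Sort by profit descending; place each in the latest free slot ≤ its deadline.
Profit order: H=88 A=83 J=82 I=76 C=69 B=61 G=51 E=44 F=41 D=30
Assign: H→slot 8, A→slot 7, J→slot 3, I→slot 4, C→slot 6, B→slot 2, G→slot 1, E→slot 5, F skipped, D skipped.
Slots: [1:G] [2:B] [3:J] [4:I] [5:E] [6:C] [7:A] [8:H]
8 of 10 scheduled.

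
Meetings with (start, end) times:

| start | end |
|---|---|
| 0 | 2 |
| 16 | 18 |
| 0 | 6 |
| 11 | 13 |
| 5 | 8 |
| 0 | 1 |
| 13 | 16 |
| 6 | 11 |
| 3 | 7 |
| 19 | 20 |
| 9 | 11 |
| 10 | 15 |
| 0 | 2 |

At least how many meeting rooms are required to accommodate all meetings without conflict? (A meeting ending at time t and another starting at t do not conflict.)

Count concurrent intervals with a sweep; the peak is the room count.
starts: [0, 0, 0, 0, 3, 5, 6, 9, 10, 11, 13, 16, 19]
ends:   [1, 2, 2, 6, 7, 8, 11, 11, 13, 15, 16, 18, 20]
s0→1 s0→2 s0→3 s0→4  — peak 4.

4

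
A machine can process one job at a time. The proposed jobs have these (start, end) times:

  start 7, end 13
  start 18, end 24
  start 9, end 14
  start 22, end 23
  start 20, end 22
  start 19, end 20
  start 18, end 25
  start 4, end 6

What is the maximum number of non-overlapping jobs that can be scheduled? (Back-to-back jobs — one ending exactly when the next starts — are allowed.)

5

Greedy by earliest finish: after sorting by end time, pick each interval compatible with the last pick.
By end time: (4,6), (7,13), (9,14), (19,20), (20,22), (22,23), (18,24), (18,25).
Pick (4,6); next start ≥ 6 → (7,13); next start ≥ 13 → (19,20); next start ≥ 20 → (20,22); next start ≥ 22 → (22,23).
Selected 5 jobs.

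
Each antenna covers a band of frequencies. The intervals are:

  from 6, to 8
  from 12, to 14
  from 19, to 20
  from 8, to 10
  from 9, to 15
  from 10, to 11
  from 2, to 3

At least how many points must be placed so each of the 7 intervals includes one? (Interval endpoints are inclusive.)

5

Sort by right endpoint; whenever an interval is uncovered, place a point at its right end.
By right end: [2,3]  [6,8]  [8,10]  [10,11]  [12,14]  [9,15]  [19,20]
[2,3] uncovered → point at 3; [6,8] uncovered → point at 8; [10,11] uncovered → point at 11; [12,14] uncovered → point at 14; [19,20] uncovered → point at 20.
Points: 3, 8, 11, 14, 20 (5 total).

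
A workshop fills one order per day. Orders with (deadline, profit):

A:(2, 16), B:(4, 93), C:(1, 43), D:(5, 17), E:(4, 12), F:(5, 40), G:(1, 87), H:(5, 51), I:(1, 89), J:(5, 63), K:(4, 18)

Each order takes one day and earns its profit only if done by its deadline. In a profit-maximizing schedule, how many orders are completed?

5

Take jobs in profit order; each goes to the latest open slot no later than its deadline.
Profit order: B=93 I=89 G=87 J=63 H=51 C=43 F=40 K=18 D=17 A=16 E=12
Assign: B→slot 4, I→slot 1, G skipped, J→slot 5, H→slot 3, C skipped, F→slot 2, K skipped, D skipped, A skipped, E skipped.
Slots: [1:I] [2:F] [3:H] [4:B] [5:J]
5 of 11 scheduled.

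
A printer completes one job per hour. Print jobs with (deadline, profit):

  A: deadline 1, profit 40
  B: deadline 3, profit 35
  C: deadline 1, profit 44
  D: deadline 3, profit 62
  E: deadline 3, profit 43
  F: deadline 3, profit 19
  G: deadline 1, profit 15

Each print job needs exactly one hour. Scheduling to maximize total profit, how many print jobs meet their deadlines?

3

Sort by profit descending; place each in the latest free slot ≤ its deadline.
By profit: D(d3,62), C(d1,44), E(d3,43), A(d1,40), B(d3,35), F(d3,19), G(d1,15)
D→slot 3; C→slot 1; E→slot 2; A skipped; B skipped; F skipped; G skipped.
3 of 7 scheduled.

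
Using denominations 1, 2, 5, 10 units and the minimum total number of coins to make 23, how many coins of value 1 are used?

1

Greedy: take as many of the largest coin as possible, then repeat with the remainder.
23 − 2×10→3 − 1×2→1 − 1×1→0
Count of 1: 1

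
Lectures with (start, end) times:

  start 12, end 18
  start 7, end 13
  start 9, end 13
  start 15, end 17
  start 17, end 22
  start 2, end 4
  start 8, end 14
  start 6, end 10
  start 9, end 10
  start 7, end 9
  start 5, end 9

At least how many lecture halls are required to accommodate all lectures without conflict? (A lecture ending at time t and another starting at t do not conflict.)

5

Events (time:±→running): 2:+→1 4:-→0 5:+→1 6:+→2 7:+→3 7:+→4 8:+→5 … peak 5.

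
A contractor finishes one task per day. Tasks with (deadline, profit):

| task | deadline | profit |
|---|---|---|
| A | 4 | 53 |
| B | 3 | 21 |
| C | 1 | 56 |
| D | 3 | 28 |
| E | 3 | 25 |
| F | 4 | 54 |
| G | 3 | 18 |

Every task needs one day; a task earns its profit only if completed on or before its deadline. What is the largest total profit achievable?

Sort by profit descending; place each in the latest free slot ≤ its deadline.
By profit: C(d1,56), F(d4,54), A(d4,53), D(d3,28), E(d3,25), B(d3,21), G(d3,18)
C→slot 1; F→slot 4; A→slot 3; D→slot 2; E skipped; B skipped; G skipped.
Profit = 56 + 28 + 53 + 54 = 191

191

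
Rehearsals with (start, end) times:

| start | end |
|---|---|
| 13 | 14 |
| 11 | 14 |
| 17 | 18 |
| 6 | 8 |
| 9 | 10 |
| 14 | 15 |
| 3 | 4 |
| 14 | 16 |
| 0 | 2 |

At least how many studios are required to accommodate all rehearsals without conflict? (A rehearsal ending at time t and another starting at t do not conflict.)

Count concurrent intervals with a sweep; the peak is the room count.
Events (time:±→running): 0:+→1 2:-→0 3:+→1 4:-→0 6:+→1 8:-→0 9:+→1 10:-→0 11:+→1 13:+→2 … peak 2.

2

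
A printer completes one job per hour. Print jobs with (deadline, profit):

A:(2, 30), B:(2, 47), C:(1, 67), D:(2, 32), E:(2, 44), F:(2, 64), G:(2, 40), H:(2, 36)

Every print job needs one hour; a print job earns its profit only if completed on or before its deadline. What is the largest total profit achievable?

Take jobs in profit order; each goes to the latest open slot no later than its deadline.
By profit: C(d1,67), F(d2,64), B(d2,47), E(d2,44), G(d2,40), H(d2,36), D(d2,32), A(d2,30)
C→slot 1; F→slot 2; B skipped; E skipped; G skipped; H skipped; D skipped; A skipped.
Profit = 67 + 64 = 131

131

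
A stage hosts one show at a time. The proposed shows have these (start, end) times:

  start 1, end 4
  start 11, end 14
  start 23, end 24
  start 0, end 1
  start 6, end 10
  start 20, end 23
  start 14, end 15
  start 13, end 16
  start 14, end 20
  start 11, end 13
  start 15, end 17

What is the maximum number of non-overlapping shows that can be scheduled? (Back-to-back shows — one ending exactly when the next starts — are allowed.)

8

Order by finish time; keep every interval that doesn't clash with the previous kept one.
Sorted by end: (0,1)  (1,4)  (6,10)  (11,13)  (11,14)  (14,15)  (13,16)  (15,17)  (14,20)  (20,23)  (23,24)
take (0,1); take (1,4); take (6,10); take (11,13); take (14,15); take (15,17); take (20,23); take (23,24).
Selected 8 shows.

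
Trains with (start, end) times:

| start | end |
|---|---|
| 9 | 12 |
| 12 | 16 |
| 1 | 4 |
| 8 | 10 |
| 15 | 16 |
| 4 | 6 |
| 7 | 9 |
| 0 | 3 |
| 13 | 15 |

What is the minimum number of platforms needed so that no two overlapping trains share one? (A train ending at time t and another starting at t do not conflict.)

2

Events (time:±→running): 0:+→1 1:+→2 … peak 2.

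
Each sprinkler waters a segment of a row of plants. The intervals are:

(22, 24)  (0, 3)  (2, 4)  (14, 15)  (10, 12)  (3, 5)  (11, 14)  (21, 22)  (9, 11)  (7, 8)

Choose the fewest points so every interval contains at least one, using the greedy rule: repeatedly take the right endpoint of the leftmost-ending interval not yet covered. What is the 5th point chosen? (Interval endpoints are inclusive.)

22

Process intervals by earliest right end; each time one isn't hit yet, stab at its right endpoint.
By right end: [0,3]  [2,4]  [3,5]  [7,8]  [9,11]  [10,12]  [11,14]  [14,15]  [21,22]  [22,24]
[0,3] uncovered → point at 3; [7,8] uncovered → point at 8; [9,11] uncovered → point at 11; [14,15] uncovered → point at 15; [21,22] uncovered → point at 22.
Points: 3, 8, 11, 15, 22 (5 total).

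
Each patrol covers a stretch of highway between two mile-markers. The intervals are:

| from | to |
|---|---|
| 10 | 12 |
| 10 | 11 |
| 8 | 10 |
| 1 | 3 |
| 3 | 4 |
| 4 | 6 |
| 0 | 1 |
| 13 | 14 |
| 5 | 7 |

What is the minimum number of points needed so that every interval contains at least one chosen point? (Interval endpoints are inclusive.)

5

Sorted: [0,1] [1,3] [3,4] [4,6] [5,7] [8,10] [10,11] [10,12] [13,14]
{[0,1],[1,3]} hit by 1; {[3,4],[4,6]} hit by 4; {[5,7]} hit by 7; {[8,10],[10,11],[10,12]} hit by 10; {[13,14]} hit by 14.
Points: 1, 4, 7, 10, 14 (5 total).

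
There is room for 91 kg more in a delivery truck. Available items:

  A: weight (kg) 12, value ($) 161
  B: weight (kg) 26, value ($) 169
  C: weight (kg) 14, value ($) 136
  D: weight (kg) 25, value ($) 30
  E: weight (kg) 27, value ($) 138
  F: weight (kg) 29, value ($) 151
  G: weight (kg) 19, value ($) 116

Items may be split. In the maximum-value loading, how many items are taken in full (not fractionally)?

Greedy by value/weight ratio, highest first.
Order: A (161/12=13.42) > C (136/14=9.71) > B (169/26=6.50) > G (116/19=6.11) > F (151/29=5.21) > E (138/27=5.11) > D (30/25=1.20)
Fill: take A (12 @ 161) → take C (14 @ 136) → take B (26 @ 169) → take G (19 @ 116) → take 20/29 of F → 104.14; 91/91 used.
4 item(s) taken whole; one partial (take 20/29 of F).

4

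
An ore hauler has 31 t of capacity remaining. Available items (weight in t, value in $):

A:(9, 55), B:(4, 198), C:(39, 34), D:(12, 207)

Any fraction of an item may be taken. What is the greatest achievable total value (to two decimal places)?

Ratios (sorted): B 49.50, D 17.25, A 6.11, C 0.87
take B (4 @ 198); take D (12 @ 207); take A (9 @ 55); take 6/39 of C → 5.23. Capacity used 31/31.
Total value = 465.23

465.23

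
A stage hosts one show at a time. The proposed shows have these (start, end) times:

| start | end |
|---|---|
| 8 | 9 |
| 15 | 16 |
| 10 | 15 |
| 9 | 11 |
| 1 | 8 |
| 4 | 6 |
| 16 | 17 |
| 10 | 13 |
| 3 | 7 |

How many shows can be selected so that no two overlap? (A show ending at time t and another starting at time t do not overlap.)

5

Greedy by earliest finish: after sorting by end time, pick each interval compatible with the last pick.
By end time: (4,6), (3,7), (1,8), (8,9), (9,11), (10,13), (10,15), (15,16), (16,17).
Pick (4,6); next start ≥ 6 → (8,9); next start ≥ 9 → (9,11); next start ≥ 11 → (15,16); next start ≥ 16 → (16,17).
Selected 5 shows.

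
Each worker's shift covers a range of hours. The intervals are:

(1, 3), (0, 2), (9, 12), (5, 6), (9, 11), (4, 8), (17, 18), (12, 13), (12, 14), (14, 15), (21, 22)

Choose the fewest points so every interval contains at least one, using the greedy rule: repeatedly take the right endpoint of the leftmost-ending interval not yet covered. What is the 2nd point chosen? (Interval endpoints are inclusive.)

By right end: [0,2]  [1,3]  [5,6]  [4,8]  [9,11]  [9,12]  [12,13]  [12,14]  [14,15]  [17,18]  [21,22]
[0,2] uncovered → point at 2; [5,6] uncovered → point at 6; [9,11] uncovered → point at 11; [12,13] uncovered → point at 13; [14,15] uncovered → point at 15; [17,18] uncovered → point at 18; [21,22] uncovered → point at 22.
Points: 2, 6, 11, 13, 15, 18, 22 (7 total).

6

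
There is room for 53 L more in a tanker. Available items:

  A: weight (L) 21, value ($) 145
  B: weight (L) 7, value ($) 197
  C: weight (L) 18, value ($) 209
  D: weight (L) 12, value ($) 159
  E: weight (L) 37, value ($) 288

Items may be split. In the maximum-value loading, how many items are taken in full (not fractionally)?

3

Sort by value per unit weight and fill in that order.
Ratios (sorted): B 28.14, D 13.25, C 11.61, E 7.78, A 6.90
take B (7 @ 197); take D (12 @ 159); take C (18 @ 209); take 16/37 of E → 124.54. Capacity used 53/53.
3 item(s) taken whole; one partial (take 16/37 of E).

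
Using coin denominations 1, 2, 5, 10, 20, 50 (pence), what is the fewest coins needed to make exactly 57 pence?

Greedy: take as many of the largest coin as possible, then repeat with the remainder.
57 = 1×50 + 1×5 + 1×2
Total coins = 1 + 1 + 1 = 3

3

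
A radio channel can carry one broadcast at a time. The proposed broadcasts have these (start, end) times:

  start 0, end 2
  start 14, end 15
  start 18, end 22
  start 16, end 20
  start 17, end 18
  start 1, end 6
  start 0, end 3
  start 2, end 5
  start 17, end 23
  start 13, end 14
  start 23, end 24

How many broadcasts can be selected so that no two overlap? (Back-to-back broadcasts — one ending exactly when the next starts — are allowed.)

Greedy by earliest finish: after sorting by end time, pick each interval compatible with the last pick.
By end time: (0,2), (0,3), (2,5), (1,6), (13,14), (14,15), (17,18), (16,20), (18,22), (17,23), (23,24).
Pick (0,2); next start ≥ 2 → (2,5); next start ≥ 5 → (13,14); next start ≥ 14 → (14,15); next start ≥ 15 → (17,18); next start ≥ 18 → (18,22); next start ≥ 22 → (23,24).
Selected 7 broadcasts.

7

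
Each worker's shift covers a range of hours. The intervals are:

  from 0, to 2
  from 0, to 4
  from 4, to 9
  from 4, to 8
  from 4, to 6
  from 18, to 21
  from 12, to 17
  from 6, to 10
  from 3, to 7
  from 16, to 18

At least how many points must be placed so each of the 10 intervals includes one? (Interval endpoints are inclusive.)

4

Process intervals by earliest right end; each time one isn't hit yet, stab at its right endpoint.
By right end: [0,2]  [0,4]  [4,6]  [3,7]  [4,8]  [4,9]  [6,10]  [12,17]  [16,18]  [18,21]
[0,2] uncovered → point at 2; [4,6] uncovered → point at 6; [12,17] uncovered → point at 17; [18,21] uncovered → point at 21.
Points: 2, 6, 17, 21 (4 total).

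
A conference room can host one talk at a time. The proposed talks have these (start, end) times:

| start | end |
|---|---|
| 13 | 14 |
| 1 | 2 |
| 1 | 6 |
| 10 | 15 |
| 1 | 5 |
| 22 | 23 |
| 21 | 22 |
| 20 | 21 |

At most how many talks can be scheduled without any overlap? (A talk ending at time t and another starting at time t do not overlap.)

5

Sort by end time and greedily take each interval whose start is ≥ the last chosen end.
Sorted by end: (1,2)  (1,5)  (1,6)  (13,14)  (10,15)  (20,21)  (21,22)  (22,23)
take (1,2); take (13,14); take (20,21); take (21,22); take (22,23).
Selected 5 talks.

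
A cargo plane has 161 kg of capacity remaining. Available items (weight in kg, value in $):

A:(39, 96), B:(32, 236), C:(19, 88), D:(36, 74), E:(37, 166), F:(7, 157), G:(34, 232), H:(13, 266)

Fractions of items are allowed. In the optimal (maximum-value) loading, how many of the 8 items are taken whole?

Order: F (157/7=22.43) > H (266/13=20.46) > B (236/32=7.38) > G (232/34=6.82) > C (88/19=4.63) > E (166/37=4.49) > A (96/39=2.46) > D (74/36=2.06)
Fill: take F (7 @ 157) → take H (13 @ 266) → take B (32 @ 236) → take G (34 @ 232) → take C (19 @ 88) → take E (37 @ 166) → take 19/39 of A → 46.77; 161/161 used.
6 item(s) taken whole; one partial (take 19/39 of A).

6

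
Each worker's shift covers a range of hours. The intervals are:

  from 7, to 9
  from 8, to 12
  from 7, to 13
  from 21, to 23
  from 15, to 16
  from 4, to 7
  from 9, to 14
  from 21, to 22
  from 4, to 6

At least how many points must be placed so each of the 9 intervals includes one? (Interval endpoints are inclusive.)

By right end: [4,6]  [4,7]  [7,9]  [8,12]  [7,13]  [9,14]  [15,16]  [21,22]  [21,23]
[4,6] uncovered → point at 6; [7,9] uncovered → point at 9; [15,16] uncovered → point at 16; [21,22] uncovered → point at 22.
Points: 6, 9, 16, 22 (4 total).

4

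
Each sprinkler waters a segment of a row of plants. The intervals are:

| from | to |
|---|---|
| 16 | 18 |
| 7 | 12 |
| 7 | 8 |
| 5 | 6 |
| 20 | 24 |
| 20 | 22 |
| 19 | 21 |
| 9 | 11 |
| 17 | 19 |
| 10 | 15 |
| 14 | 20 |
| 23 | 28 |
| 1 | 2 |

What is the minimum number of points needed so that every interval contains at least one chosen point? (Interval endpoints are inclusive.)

7

Sort by right endpoint; whenever an interval is uncovered, place a point at its right end.
By right end: [1,2]  [5,6]  [7,8]  [9,11]  [7,12]  [10,15]  [16,18]  [17,19]  [14,20]  [19,21]  [20,22]  [20,24]  [23,28]
[1,2] uncovered → point at 2; [5,6] uncovered → point at 6; [7,8] uncovered → point at 8; [9,11] uncovered → point at 11; [16,18] uncovered → point at 18; [19,21] uncovered → point at 21; [23,28] uncovered → point at 28.
Points: 2, 6, 8, 11, 18, 21, 28 (7 total).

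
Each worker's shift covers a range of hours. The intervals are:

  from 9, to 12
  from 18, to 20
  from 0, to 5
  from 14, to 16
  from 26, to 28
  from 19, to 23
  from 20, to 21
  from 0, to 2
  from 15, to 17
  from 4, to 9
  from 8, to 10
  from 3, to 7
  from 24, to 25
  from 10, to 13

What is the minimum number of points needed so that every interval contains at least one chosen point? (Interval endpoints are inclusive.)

Sorted: [0,2] [0,5] [3,7] [4,9] [8,10] [9,12] [10,13] [14,16] [15,17] [18,20] [20,21] [19,23] [24,25] [26,28]
{[0,2],[0,5]} hit by 2; {[3,7],[4,9]} hit by 7; {[8,10],[9,12],[10,13]} hit by 10; {[14,16],[15,17]} hit by 16; {[18,20],[20,21],[19,23]} hit by 20; {[24,25]} hit by 25; {[26,28]} hit by 28.
Points: 2, 7, 10, 16, 20, 25, 28 (7 total).

7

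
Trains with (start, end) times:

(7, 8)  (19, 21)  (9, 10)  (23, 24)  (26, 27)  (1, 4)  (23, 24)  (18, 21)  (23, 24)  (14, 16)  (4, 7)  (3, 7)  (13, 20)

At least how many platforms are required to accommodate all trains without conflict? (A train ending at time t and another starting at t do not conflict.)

Count concurrent intervals with a sweep; the peak is the room count.
starts: [1, 3, 4, 7, 9, 13, 14, 18, 19, 23, 23, 23, 26]
ends:   [4, 7, 7, 8, 10, 16, 20, 21, 21, 24, 24, 24, 27]
s1→1 s3→2 e4→1 s4→2 e7→1 e7→0 s7→1 e8→0 s9→1 e10→0 s13→1 s14→2 e16→1 s18→2 s19→3  — peak 3.

3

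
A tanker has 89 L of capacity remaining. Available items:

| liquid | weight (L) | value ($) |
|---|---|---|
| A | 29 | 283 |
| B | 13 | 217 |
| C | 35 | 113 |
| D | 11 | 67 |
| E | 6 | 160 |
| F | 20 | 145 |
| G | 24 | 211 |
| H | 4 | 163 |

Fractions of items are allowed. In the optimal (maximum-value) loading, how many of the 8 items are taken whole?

5

Order: H (163/4=40.75) > E (160/6=26.67) > B (217/13=16.69) > A (283/29=9.76) > G (211/24=8.79) > F (145/20=7.25) > D (67/11=6.09) > C (113/35=3.23)
Fill: take H (4 @ 163) → take E (6 @ 160) → take B (13 @ 217) → take A (29 @ 283) → take G (24 @ 211) → take 13/20 of F → 94.25; 89/89 used.
5 item(s) taken whole; one partial (take 13/20 of F).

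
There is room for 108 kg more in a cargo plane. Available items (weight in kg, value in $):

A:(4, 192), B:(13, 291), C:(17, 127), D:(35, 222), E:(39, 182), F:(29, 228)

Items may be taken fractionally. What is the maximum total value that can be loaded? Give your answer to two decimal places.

1106.67

Ratios (sorted): A 48.00, B 22.38, F 7.86, C 7.47, D 6.34, E 4.67
take A (4 @ 192); take B (13 @ 291); take F (29 @ 228); take C (17 @ 127); take D (35 @ 222); take 10/39 of E → 46.67. Capacity used 108/108.
Total value = 1106.67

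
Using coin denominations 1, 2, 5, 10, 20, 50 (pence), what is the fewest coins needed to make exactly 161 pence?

Use the largest denomination that fits, subtract, and repeat.
161 − 3×50→11 − 1×10→1 − 1×1→0
Total coins = 3 + 1 + 1 = 5

5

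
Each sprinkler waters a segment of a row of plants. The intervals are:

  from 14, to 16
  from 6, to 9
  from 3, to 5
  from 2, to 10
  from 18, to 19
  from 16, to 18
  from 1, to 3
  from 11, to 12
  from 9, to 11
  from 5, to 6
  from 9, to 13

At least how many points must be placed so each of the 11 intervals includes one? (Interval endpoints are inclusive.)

5

Process intervals by earliest right end; each time one isn't hit yet, stab at its right endpoint.
Sorted: [1,3] [3,5] [5,6] [6,9] [2,10] [9,11] [11,12] [9,13] [14,16] [16,18] [18,19]
{[1,3],[3,5]} hit by 3; {[5,6],[6,9],[2,10]} hit by 6; {[9,11],[11,12],[9,13]} hit by 11; {[14,16],[16,18]} hit by 16; {[18,19]} hit by 19.
Points: 3, 6, 11, 16, 19 (5 total).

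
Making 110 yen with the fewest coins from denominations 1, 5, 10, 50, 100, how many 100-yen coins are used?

Use the largest denomination that fits, subtract, and repeat.
110 = 1×100 + 1×10
Count of 100: 1

1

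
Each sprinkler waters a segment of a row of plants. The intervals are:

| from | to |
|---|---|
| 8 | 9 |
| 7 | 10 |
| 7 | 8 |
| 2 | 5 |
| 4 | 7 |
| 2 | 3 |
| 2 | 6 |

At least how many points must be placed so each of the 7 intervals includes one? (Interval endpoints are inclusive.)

3

Sorted: [2,3] [2,5] [2,6] [4,7] [7,8] [8,9] [7,10]
{[2,3],[2,5],[2,6]} hit by 3; {[4,7],[7,8]} hit by 7; {[8,9],[7,10]} hit by 9.
Points: 3, 7, 9 (3 total).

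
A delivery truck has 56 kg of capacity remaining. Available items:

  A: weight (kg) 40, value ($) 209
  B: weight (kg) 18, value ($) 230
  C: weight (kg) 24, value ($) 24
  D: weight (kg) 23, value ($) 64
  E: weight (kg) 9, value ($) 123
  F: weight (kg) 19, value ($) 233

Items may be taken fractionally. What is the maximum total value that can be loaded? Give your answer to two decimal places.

Greedy by value/weight ratio, highest first.
Order: E (123/9=13.67) > B (230/18=12.78) > F (233/19=12.26) > A (209/40=5.22) > D (64/23=2.78) > C (24/24=1.00)
Fill: take E (9 @ 123) → take B (18 @ 230) → take F (19 @ 233) → take 10/40 of A → 52.25; 56/56 used.
Total value = 638.25

638.25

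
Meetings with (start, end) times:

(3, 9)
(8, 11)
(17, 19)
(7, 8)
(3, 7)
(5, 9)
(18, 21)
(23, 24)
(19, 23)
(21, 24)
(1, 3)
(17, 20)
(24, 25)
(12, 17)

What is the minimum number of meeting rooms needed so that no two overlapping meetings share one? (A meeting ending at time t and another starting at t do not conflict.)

Count concurrent intervals with a sweep; the peak is the room count.
starts: [1, 3, 3, 5, 7, 8, 12, 17, 17, 18, 19, 21, 23, 24]
ends:   [3, 7, 8, 9, 9, 11, 17, 19, 20, 21, 23, 24, 24, 25]
s1→1 e3→0 s3→1 s3→2 s5→3  — peak 3.

3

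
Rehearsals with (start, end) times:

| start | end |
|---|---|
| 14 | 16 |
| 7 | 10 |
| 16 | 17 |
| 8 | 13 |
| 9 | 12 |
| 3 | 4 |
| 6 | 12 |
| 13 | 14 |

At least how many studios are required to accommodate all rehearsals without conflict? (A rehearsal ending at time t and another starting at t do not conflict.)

4

starts: [3, 6, 7, 8, 9, 13, 14, 16]
ends:   [4, 10, 12, 12, 13, 14, 16, 17]
s3→1 e4→0 s6→1 s7→2 s8→3 s9→4  — peak 4.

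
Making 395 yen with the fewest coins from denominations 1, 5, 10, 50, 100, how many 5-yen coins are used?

1

395 = 3×100 + 1×50 + 4×10 + 1×5
Count of 5: 1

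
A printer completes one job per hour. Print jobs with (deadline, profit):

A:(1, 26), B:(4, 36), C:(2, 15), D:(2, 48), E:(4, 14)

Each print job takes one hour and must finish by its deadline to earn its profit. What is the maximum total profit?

124

Sort by profit descending; place each in the latest free slot ≤ its deadline.
Profit order: D=48 B=36 A=26 C=15 E=14
Assign: D→slot 2, B→slot 4, A→slot 1, C skipped, E→slot 3.
Slots: [1:A] [2:D] [3:E] [4:B]
Profit = 26 + 48 + 14 + 36 = 124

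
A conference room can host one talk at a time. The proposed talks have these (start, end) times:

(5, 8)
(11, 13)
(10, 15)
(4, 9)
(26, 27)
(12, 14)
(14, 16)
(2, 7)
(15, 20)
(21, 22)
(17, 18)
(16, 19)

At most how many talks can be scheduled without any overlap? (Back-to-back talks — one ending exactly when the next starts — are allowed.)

6

Order by finish time; keep every interval that doesn't clash with the previous kept one.
Sorted by end: (2,7)  (5,8)  (4,9)  (11,13)  (12,14)  (10,15)  (14,16)  (17,18)  (16,19)  (15,20)  (21,22)  (26,27)
take (2,7); take (11,13); skip (10,15); take (14,16); take (17,18); take (21,22); take (26,27).
Selected 6 talks.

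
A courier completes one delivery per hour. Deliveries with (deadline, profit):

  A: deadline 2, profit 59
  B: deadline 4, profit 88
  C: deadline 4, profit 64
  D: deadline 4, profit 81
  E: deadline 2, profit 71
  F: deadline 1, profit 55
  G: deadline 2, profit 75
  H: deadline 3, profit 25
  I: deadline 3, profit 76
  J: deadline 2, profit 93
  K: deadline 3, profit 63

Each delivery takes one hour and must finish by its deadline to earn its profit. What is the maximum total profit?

By profit: J(d2,93), B(d4,88), D(d4,81), I(d3,76), G(d2,75), E(d2,71), C(d4,64), K(d3,63), A(d2,59), F(d1,55), H(d3,25)
J→slot 2; B→slot 4; D→slot 3; I→slot 1; G skipped; E skipped; C skipped; K skipped; A skipped; F skipped; H skipped.
Profit = 76 + 93 + 81 + 88 = 338

338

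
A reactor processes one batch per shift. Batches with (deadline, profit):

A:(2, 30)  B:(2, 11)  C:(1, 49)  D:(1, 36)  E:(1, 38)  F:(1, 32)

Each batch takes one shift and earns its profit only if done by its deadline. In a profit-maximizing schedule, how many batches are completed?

2

Take jobs in profit order; each goes to the latest open slot no later than its deadline.
Profit order: C=49 E=38 D=36 F=32 A=30 B=11
Assign: C→slot 1, E skipped, D skipped, F skipped, A→slot 2, B skipped.
Slots: [1:C] [2:A]
2 of 6 scheduled.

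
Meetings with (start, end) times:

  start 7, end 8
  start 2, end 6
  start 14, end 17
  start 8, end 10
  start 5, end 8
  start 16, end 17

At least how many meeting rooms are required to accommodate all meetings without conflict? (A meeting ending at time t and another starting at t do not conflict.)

2

Events (time:±→running): 2:+→1 5:+→2 … peak 2.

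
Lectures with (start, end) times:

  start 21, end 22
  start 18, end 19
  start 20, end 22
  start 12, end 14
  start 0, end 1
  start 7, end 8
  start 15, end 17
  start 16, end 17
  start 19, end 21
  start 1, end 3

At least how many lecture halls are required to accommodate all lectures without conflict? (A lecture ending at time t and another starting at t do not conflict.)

2

Events (time:±→running): 0:+→1 1:-→0 1:+→1 3:-→0 7:+→1 8:-→0 12:+→1 14:-→0 15:+→1 16:+→2 … peak 2.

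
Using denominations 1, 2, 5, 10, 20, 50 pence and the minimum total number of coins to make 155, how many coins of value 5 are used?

1

Greedy: take as many of the largest coin as possible, then repeat with the remainder.
155 − 3×50→5 − 1×5→0
Count of 5: 1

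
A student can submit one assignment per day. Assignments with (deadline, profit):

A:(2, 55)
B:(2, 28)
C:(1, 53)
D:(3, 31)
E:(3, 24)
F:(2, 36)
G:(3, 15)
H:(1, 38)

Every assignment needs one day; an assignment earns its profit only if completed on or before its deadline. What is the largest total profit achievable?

Take jobs in profit order; each goes to the latest open slot no later than its deadline.
Profit order: A=55 C=53 H=38 F=36 D=31 B=28 E=24 G=15
Assign: A→slot 2, C→slot 1, H skipped, F skipped, D→slot 3, B skipped, E skipped, G skipped.
Slots: [1:C] [2:A] [3:D]
Profit = 53 + 55 + 31 = 139

139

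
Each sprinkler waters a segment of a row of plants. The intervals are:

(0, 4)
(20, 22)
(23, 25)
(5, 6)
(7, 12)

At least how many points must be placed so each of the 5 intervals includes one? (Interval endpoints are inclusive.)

Process intervals by earliest right end; each time one isn't hit yet, stab at its right endpoint.
Sorted: [0,4] [5,6] [7,12] [20,22] [23,25]
{[0,4]} hit by 4; {[5,6]} hit by 6; {[7,12]} hit by 12; {[20,22]} hit by 22; {[23,25]} hit by 25.
Points: 4, 6, 12, 22, 25 (5 total).

5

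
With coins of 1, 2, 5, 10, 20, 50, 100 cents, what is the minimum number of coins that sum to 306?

5

Use the largest denomination that fits, subtract, and repeat.
306 − 3×100→6 − 1×5→1 − 1×1→0
Total coins = 3 + 1 + 1 = 5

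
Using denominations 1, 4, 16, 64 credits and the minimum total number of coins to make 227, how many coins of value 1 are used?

3

227 = 3×64 + 2×16 + 3×1
Count of 1: 3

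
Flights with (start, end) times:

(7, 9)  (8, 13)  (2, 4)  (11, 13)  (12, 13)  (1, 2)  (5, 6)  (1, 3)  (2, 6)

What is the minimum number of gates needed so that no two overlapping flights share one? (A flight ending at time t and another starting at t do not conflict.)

3

The answer is the maximum number of intervals overlapping at any instant.
Events (time:±→running): 1:+→1 1:+→2 2:-→1 2:+→2 2:+→3 … peak 3.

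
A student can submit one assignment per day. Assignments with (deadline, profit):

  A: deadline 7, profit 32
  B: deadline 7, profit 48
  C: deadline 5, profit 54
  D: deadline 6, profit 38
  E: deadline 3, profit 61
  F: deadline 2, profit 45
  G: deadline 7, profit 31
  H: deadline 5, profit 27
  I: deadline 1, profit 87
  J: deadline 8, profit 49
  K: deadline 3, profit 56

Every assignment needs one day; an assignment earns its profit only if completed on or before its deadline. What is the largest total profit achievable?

425

By profit: I(d1,87), E(d3,61), K(d3,56), C(d5,54), J(d8,49), B(d7,48), F(d2,45), D(d6,38), A(d7,32), G(d7,31), H(d5,27)
I→slot 1; E→slot 3; K→slot 2; C→slot 5; J→slot 8; B→slot 7; F skipped; D→slot 6; A→slot 4; G skipped; H skipped.
Profit = 87 + 56 + 61 + 32 + 54 + 38 + 48 + 49 = 425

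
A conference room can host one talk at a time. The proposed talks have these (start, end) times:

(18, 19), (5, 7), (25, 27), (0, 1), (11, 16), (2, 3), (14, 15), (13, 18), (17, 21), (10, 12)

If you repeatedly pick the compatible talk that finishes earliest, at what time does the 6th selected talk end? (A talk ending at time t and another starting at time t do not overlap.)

19

Sorted by end: (0,1)  (2,3)  (5,7)  (10,12)  (14,15)  (11,16)  (13,18)  (18,19)  (17,21)  (25,27)
take (0,1); take (2,3); take (5,7); take (10,12); take (14,15); skip (11,16); skip (13,18); take (18,19); take (25,27).
Selected: (0,1) (2,3) (5,7) (10,12) (14,15) (18,19) (25,27)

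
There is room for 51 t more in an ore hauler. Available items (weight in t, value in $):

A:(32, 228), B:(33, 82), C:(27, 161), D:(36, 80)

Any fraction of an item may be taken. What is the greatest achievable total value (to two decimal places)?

Sort by value per unit weight and fill in that order.
Order: A (228/32=7.12) > C (161/27=5.96) > B (82/33=2.48) > D (80/36=2.22)
Fill: take A (32 @ 228) → take 19/27 of C → 113.30; 51/51 used.
Total value = 341.30

341.30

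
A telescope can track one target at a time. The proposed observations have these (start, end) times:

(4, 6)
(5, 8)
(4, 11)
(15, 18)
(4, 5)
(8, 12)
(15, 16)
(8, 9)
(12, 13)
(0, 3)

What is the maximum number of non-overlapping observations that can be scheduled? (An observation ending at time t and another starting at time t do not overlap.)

6

Sort by end time and greedily take each interval whose start is ≥ the last chosen end.
By end time: (0,3), (4,5), (4,6), (5,8), (8,9), (4,11), (8,12), (12,13), (15,16), (15,18).
Pick (0,3); next start ≥ 3 → (4,5); next start ≥ 5 → (5,8); next start ≥ 8 → (8,9); next start ≥ 9 → (12,13); next start ≥ 13 → (15,16).
Selected 6 observations.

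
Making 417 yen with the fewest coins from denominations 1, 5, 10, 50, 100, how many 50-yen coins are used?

0

417 − 4×100→17 − 1×10→7 − 1×5→2 − 2×1→0
Count of 50: 0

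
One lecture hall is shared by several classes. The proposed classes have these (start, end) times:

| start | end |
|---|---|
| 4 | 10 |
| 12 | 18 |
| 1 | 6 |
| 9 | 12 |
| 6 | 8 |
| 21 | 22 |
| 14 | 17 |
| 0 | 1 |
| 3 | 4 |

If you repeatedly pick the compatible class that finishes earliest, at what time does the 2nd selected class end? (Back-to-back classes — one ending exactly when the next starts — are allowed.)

Sort by end time and greedily take each interval whose start is ≥ the last chosen end.
Sorted by end: (0,1)  (3,4)  (1,6)  (6,8)  (4,10)  (9,12)  (14,17)  (12,18)  (21,22)
take (0,1); take (3,4); take (6,8); take (9,12); take (14,17); take (21,22).
Selected: (0,1) (3,4) (6,8) (9,12) (14,17) (21,22)

4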